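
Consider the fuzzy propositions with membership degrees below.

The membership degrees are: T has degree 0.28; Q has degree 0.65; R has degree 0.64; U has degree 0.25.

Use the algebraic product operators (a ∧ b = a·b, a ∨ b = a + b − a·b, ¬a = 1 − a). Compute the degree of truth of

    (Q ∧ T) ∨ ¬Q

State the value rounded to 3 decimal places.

0.468

Q ∧ T = a·b on (0.6500, 0.2800) = 0.1820
¬Q = 1 − 0.6500 = 0.3500
(Q ∧ T) ∨ ¬Q = a + b − a·b on (0.1820, 0.3500) = 0.4683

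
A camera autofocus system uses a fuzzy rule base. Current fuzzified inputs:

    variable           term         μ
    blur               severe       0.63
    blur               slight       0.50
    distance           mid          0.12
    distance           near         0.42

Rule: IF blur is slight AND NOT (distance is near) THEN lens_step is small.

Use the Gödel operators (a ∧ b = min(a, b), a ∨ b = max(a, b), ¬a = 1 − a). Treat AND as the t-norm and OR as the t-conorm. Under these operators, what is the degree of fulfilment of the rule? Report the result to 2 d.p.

0.50

firing strength: slight=0.50, ¬near=1−0.42=0.58; AND[min(a, b)] → w = 0.50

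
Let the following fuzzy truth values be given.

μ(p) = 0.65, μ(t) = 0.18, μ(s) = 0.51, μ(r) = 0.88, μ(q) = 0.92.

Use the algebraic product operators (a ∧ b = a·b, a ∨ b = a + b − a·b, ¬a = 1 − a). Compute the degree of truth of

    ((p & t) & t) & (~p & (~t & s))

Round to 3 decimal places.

0.003

p & t = a·b on (0.6500, 0.1800) = 0.1170
(p & t) & t = a·b on (0.1170, 0.1800) = 0.0211
~p = 1 − 0.6500 = 0.3500
~t = 1 − 0.1800 = 0.8200
~t & s = a·b on (0.8200, 0.5100) = 0.4182
~p & (~t & s) = a·b on (0.3500, 0.4182) = 0.1464
((p & t) & t) & (~p & (~t & s)) = a·b on (0.0211, 0.1464) = 0.0031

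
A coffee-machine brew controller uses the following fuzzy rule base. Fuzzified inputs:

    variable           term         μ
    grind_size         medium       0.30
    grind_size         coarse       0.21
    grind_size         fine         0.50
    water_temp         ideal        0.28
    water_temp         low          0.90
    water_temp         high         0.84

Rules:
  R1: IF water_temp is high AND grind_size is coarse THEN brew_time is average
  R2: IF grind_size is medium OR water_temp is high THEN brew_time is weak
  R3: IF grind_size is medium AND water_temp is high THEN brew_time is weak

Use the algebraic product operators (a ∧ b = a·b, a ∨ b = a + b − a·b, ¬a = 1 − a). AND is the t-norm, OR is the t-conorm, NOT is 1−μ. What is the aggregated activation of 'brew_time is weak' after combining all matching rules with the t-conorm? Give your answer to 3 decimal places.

0.916

R1: high=0.84, coarse=0.21; AND[a·b] → w = 0.1764
R2: medium=0.30, high=0.84; OR[a + b − a·b] → w = 0.8880
R3: medium=0.30, high=0.84; AND[a·b] → w = 0.2520
Rules with consequent 'weak': {R2, R3} → strengths 0.8880, 0.2520
Aggregate via t-conorm [a + b − a·b]: 0.9162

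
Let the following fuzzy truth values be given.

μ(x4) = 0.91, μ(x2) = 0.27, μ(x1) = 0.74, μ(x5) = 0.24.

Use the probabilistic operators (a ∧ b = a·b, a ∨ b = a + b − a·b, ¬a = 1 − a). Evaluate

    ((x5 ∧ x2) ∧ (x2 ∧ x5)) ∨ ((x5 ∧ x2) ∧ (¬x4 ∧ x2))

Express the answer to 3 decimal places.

0.006

x5 ∧ x2 = a·b on (0.2400, 0.2700) = 0.0648
x2 ∧ x5 = a·b on (0.2700, 0.2400) = 0.0648
(x5 ∧ x2) ∧ (x2 ∧ x5) = a·b on (0.0648, 0.0648) = 0.0042
x5 ∧ x2 = a·b on (0.2400, 0.2700) = 0.0648
¬x4 = 1 − 0.9100 = 0.0900
¬x4 ∧ x2 = a·b on (0.0900, 0.2700) = 0.0243
(x5 ∧ x2) ∧ (¬x4 ∧ x2) = a·b on (0.0648, 0.0243) = 0.0016
((x5 ∧ x2) ∧ (x2 ∧ x5)) ∨ ((x5 ∧ x2) ∧ (¬x4 ∧ x2)) = a + b − a·b on (0.0042, 0.0016) = 0.0058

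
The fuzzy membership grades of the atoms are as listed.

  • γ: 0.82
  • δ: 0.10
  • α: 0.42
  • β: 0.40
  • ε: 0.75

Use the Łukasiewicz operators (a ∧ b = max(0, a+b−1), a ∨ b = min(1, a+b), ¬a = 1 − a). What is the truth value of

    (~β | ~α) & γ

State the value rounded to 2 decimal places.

0.82

~β = 1 − 0.40 = 0.60
~α = 1 − 0.42 = 0.58
~β | ~α = min(1, a+b) on (0.60, 0.58) = 1.00
(~β | ~α) & γ = max(0, a+b−1) on (1.00, 0.82) = 0.82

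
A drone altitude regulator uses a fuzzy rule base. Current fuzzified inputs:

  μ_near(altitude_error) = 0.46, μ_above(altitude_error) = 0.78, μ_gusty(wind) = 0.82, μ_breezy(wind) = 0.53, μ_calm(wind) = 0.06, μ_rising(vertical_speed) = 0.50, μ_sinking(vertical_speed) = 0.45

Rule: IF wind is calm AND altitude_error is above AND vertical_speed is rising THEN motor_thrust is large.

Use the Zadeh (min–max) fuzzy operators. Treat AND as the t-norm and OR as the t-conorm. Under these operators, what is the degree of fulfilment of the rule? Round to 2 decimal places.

0.06

firing strength: calm=0.06, above=0.78, rising=0.50; AND[min(a, b)] → w = 0.06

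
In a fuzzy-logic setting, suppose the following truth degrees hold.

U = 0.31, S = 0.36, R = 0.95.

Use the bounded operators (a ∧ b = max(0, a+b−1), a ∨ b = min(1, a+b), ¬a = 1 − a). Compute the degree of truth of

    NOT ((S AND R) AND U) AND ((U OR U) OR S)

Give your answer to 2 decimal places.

S AND R = max(0, a+b−1) on (0.36, 0.95) = 0.31
(S AND R) AND U = max(0, a+b−1) on (0.31, 0.31) = 0.00
NOT ((S AND R) AND U) = 1 − 0.00 = 1.00
U OR U = min(1, a+b) on (0.31, 0.31) = 0.62
(U OR U) OR S = min(1, a+b) on (0.62, 0.36) = 0.98
NOT ((S AND R) AND U) AND ((U OR U) OR S) = max(0, a+b−1) on (1.00, 0.98) = 0.98

0.98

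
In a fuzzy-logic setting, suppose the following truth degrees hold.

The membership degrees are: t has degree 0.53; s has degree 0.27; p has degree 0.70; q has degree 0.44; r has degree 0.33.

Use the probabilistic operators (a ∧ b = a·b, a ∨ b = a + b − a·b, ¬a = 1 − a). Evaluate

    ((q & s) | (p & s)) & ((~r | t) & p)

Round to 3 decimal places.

q & s = a·b on (0.4400, 0.2700) = 0.1188
p & s = a·b on (0.7000, 0.2700) = 0.1890
(q & s) | (p & s) = a + b − a·b on (0.1188, 0.1890) = 0.2853
~r = 1 − 0.3300 = 0.6700
~r | t = a + b − a·b on (0.6700, 0.5300) = 0.8449
(~r | t) & p = a·b on (0.8449, 0.7000) = 0.5914
((q & s) | (p & s)) & ((~r | t) & p) = a·b on (0.2853, 0.5914) = 0.1688

0.169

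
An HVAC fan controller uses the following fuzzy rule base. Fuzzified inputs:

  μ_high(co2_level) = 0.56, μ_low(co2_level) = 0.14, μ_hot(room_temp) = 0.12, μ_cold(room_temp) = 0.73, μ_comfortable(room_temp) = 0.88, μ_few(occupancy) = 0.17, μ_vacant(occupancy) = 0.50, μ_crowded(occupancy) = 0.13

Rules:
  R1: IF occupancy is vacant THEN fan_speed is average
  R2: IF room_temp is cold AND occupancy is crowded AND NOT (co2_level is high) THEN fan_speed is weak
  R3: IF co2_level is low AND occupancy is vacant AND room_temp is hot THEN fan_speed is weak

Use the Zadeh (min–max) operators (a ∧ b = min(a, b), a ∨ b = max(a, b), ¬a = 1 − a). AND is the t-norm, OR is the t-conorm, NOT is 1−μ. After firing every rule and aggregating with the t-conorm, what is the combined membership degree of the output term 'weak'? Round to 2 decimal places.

0.13

R1: vacant=0.50 → w = 0.50
R2: cold=0.73, crowded=0.13, ¬high=1−0.56=0.44; AND[min(a, b)] → w = 0.13
R3: low=0.14, vacant=0.50, hot=0.12; AND[min(a, b)] → w = 0.12
Rules with consequent 'weak': {R2, R3} → strengths 0.13, 0.12
Aggregate via t-conorm [max(a, b)]: 0.13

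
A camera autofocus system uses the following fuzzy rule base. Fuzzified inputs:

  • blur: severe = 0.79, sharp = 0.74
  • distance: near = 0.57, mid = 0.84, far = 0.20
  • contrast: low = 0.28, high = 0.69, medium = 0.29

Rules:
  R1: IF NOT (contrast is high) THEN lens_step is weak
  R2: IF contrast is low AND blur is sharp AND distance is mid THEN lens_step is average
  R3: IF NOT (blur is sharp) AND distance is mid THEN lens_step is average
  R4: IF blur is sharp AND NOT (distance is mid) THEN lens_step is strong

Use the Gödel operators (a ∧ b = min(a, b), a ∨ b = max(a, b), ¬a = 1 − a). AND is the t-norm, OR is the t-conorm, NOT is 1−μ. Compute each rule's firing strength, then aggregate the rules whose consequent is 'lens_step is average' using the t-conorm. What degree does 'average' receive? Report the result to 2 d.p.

R1: ¬high=1−0.69=0.31 → w = 0.31
R2: low=0.28, sharp=0.74, mid=0.84; AND[min(a, b)] → w = 0.28
R3: ¬sharp=1−0.74=0.26, mid=0.84; AND[min(a, b)] → w = 0.26
R4: sharp=0.74, ¬mid=1−0.84=0.16; AND[min(a, b)] → w = 0.16
Rules with consequent 'average': {R2, R3} → strengths 0.28, 0.26
Aggregate via t-conorm [max(a, b)]: 0.28

0.28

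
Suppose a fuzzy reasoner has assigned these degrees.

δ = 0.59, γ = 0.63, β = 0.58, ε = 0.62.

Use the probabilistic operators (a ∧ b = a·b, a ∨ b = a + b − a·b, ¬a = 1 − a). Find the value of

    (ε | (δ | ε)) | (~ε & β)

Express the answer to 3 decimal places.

δ | ε = a + b − a·b on (0.5900, 0.6200) = 0.8442
ε | (δ | ε) = a + b − a·b on (0.6200, 0.8442) = 0.9408
~ε = 1 − 0.6200 = 0.3800
~ε & β = a·b on (0.3800, 0.5800) = 0.2204
(ε | (δ | ε)) | (~ε & β) = a + b − a·b on (0.9408, 0.2204) = 0.9538

0.954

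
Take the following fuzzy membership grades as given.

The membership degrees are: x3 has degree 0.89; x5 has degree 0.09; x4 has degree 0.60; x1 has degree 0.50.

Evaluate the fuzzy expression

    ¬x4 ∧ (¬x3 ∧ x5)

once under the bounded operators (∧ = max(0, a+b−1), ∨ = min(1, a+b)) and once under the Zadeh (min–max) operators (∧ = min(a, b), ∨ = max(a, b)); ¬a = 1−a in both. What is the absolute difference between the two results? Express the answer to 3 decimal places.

0.090

Under bounded:
  ¬x4 = 1 − 0.60 = 0.40
  ¬x3 = 1 − 0.89 = 0.11
  ¬x3 ∧ x5 = max(0, a+b−1) on (0.11, 0.09) = 0.00
  ¬x4 ∧ (¬x3 ∧ x5) = max(0, a+b−1) on (0.40, 0.00) = 0.00
  → value = 0.0000
Under Zadeh (min–max):
  ¬x4 = 1 − 0.60 = 0.40
  ¬x3 = 1 − 0.89 = 0.11
  ¬x3 ∧ x5 = min(a, b) on (0.11, 0.09) = 0.09
  ¬x4 ∧ (¬x3 ∧ x5) = min(a, b) on (0.40, 0.09) = 0.09
  → value = 0.0900
|0.0000 − 0.0900| = 0.090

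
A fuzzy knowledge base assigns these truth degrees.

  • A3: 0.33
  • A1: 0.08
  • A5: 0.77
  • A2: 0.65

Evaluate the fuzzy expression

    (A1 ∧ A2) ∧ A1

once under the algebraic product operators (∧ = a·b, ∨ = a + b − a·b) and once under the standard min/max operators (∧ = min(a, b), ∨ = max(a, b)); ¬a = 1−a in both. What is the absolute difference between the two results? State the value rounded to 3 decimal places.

Under algebraic product:
  A1 ∧ A2 = a·b on (0.0800, 0.6500) = 0.0520
  (A1 ∧ A2) ∧ A1 = a·b on (0.0520, 0.0800) = 0.0042
  → value = 0.0042
Under standard min/max:
  A1 ∧ A2 = min(a, b) on (0.08, 0.65) = 0.08
  (A1 ∧ A2) ∧ A1 = min(a, b) on (0.08, 0.08) = 0.08
  → value = 0.0800
|0.0042 − 0.0800| = 0.076

0.076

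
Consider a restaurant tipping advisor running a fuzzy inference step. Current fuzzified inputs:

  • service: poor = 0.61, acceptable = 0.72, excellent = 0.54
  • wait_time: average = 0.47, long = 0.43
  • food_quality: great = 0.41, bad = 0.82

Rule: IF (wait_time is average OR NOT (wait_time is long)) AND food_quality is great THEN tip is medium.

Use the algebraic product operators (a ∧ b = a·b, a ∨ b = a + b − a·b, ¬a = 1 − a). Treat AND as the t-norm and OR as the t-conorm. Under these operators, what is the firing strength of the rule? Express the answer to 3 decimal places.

firing strength: (average=0.47 OR ¬long=1−0.43=0.57) = 0.7721; AND[a·b] with great=0.41 → w = 0.3166

0.317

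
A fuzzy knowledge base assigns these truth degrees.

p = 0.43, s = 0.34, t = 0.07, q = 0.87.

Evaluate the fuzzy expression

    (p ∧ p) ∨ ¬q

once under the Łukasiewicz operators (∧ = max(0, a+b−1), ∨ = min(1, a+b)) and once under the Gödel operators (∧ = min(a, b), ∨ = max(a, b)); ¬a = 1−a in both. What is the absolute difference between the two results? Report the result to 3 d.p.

Under Łukasiewicz:
  p ∧ p = max(0, a+b−1) on (0.43, 0.43) = 0.00
  ¬q = 1 − 0.87 = 0.13
  (p ∧ p) ∨ ¬q = min(1, a+b) on (0.00, 0.13) = 0.13
  → value = 0.1300
Under Gödel:
  p ∧ p = min(a, b) on (0.43, 0.43) = 0.43
  ¬q = 1 − 0.87 = 0.13
  (p ∧ p) ∨ ¬q = max(a, b) on (0.43, 0.13) = 0.43
  → value = 0.4300
|0.1300 − 0.4300| = 0.300

0.300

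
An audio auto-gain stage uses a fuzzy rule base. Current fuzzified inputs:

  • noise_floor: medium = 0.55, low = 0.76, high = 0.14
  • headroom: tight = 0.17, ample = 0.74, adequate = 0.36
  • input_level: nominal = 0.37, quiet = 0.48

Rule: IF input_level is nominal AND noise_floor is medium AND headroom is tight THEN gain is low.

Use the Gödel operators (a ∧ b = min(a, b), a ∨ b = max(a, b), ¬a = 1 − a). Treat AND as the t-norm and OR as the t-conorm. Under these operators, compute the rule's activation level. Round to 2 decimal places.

firing strength: nominal=0.37, medium=0.55, tight=0.17; AND[min(a, b)] → w = 0.17

0.17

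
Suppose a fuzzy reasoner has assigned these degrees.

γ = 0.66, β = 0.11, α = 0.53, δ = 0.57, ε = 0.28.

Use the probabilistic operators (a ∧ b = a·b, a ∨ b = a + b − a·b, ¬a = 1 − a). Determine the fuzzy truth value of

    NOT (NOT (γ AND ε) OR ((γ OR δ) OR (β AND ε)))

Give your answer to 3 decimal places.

0.026

γ AND ε = a·b on (0.6600, 0.2800) = 0.1848
NOT (γ AND ε) = 1 − 0.1848 = 0.8152
γ OR δ = a + b − a·b on (0.6600, 0.5700) = 0.8538
β AND ε = a·b on (0.1100, 0.2800) = 0.0308
(γ OR δ) OR (β AND ε) = a + b − a·b on (0.8538, 0.0308) = 0.8583
NOT (γ AND ε) OR ((γ OR δ) OR (β AND ε)) = a + b − a·b on (0.8152, 0.8583) = 0.9738
NOT (NOT (γ AND ε) OR ((γ OR δ) OR (β AND ε))) = 1 − 0.9738 = 0.0262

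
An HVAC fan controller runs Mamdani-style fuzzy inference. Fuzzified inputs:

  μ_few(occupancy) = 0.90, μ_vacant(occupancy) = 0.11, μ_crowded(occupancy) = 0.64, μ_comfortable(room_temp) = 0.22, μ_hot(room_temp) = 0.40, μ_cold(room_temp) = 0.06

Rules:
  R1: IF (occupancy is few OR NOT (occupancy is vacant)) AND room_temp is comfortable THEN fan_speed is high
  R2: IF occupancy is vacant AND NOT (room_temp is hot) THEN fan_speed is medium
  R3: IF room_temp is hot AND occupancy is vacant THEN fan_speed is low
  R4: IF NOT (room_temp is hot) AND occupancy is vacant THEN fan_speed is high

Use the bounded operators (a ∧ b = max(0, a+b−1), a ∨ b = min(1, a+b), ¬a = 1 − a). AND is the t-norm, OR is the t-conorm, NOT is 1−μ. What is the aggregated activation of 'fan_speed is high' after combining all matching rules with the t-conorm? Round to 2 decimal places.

R1: (few=0.90 OR ¬vacant=1−0.11=0.89) = 1.00; AND[max(0, a+b−1)] with comfortable=0.22 → w = 0.22
R2: vacant=0.11, ¬hot=1−0.40=0.60; AND[max(0, a+b−1)] → w = 0.00
R3: hot=0.40, vacant=0.11; AND[max(0, a+b−1)] → w = 0.00
R4: ¬hot=1−0.40=0.60, vacant=0.11; AND[max(0, a+b−1)] → w = 0.00
Rules with consequent 'high': {R1, R4} → strengths 0.22, 0.00
Aggregate via t-conorm [min(1, a+b)]: 0.22

0.22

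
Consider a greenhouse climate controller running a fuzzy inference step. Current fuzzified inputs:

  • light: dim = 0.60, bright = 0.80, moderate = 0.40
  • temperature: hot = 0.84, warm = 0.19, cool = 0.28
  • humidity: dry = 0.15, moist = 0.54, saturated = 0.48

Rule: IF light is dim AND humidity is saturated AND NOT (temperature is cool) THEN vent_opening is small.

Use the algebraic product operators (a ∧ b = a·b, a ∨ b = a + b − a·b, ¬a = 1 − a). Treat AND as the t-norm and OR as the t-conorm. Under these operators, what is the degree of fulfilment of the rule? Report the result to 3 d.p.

0.207

firing strength: dim=0.60, saturated=0.48, ¬cool=1−0.28=0.72; AND[a·b] → w = 0.2074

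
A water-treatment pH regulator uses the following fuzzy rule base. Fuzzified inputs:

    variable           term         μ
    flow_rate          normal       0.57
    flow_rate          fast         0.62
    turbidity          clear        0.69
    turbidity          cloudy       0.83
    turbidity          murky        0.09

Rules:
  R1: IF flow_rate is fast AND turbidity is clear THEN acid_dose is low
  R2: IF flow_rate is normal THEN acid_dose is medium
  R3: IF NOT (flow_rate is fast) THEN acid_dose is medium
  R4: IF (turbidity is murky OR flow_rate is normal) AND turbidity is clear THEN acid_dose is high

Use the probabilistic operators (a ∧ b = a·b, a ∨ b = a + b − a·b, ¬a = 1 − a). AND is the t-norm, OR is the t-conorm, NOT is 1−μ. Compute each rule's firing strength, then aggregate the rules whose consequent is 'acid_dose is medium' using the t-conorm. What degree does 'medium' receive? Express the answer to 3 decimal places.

0.733

R1: fast=0.62, clear=0.69; AND[a·b] → w = 0.4278
R2: normal=0.57 → w = 0.5700
R3: ¬fast=1−0.62=0.38 → w = 0.3800
R4: (murky=0.09 OR normal=0.57) = 0.6087; AND[a·b] with clear=0.69 → w = 0.4200
Rules with consequent 'medium': {R2, R3} → strengths 0.5700, 0.3800
Aggregate via t-conorm [a + b − a·b]: 0.7334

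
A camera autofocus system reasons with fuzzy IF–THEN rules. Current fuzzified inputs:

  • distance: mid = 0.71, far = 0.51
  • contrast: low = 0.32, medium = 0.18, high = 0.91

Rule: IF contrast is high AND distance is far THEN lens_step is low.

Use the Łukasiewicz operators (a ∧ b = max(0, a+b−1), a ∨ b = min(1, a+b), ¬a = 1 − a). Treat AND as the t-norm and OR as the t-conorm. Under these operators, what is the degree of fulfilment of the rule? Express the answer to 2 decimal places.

firing strength: high=0.91, far=0.51; AND[max(0, a+b−1)] → w = 0.42

0.42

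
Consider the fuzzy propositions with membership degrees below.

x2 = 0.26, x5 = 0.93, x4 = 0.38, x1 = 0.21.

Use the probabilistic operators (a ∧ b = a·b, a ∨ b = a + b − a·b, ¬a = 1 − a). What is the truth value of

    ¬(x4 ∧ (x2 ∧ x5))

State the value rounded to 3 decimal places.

0.908

x2 ∧ x5 = a·b on (0.2600, 0.9300) = 0.2418
x4 ∧ (x2 ∧ x5) = a·b on (0.3800, 0.2418) = 0.0919
¬(x4 ∧ (x2 ∧ x5)) = 1 − 0.0919 = 0.9081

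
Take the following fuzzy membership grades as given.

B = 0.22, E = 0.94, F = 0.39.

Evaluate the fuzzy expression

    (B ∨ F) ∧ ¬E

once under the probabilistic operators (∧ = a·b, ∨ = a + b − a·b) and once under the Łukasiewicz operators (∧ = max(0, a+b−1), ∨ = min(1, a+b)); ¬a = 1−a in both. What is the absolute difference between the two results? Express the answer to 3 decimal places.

Under probabilistic:
  B ∨ F = a + b − a·b on (0.2200, 0.3900) = 0.5242
  ¬E = 1 − 0.9400 = 0.0600
  (B ∨ F) ∧ ¬E = a·b on (0.5242, 0.0600) = 0.0315
  → value = 0.0315
Under Łukasiewicz:
  B ∨ F = min(1, a+b) on (0.22, 0.39) = 0.61
  ¬E = 1 − 0.94 = 0.06
  (B ∨ F) ∧ ¬E = max(0, a+b−1) on (0.61, 0.06) = 0.00
  → value = 0.0000
|0.0315 − 0.0000| = 0.031

0.031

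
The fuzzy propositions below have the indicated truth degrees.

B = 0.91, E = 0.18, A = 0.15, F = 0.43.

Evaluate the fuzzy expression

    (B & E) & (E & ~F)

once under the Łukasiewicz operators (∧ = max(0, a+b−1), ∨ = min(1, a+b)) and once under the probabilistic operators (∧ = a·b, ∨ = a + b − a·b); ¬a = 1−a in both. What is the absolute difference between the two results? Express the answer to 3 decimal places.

0.017

Under Łukasiewicz:
  B & E = max(0, a+b−1) on (0.91, 0.18) = 0.09
  ~F = 1 − 0.43 = 0.57
  E & ~F = max(0, a+b−1) on (0.18, 0.57) = 0.00
  (B & E) & (E & ~F) = max(0, a+b−1) on (0.09, 0.00) = 0.00
  → value = 0.0000
Under probabilistic:
  B & E = a·b on (0.9100, 0.1800) = 0.1638
  ~F = 1 − 0.4300 = 0.5700
  E & ~F = a·b on (0.1800, 0.5700) = 0.1026
  (B & E) & (E & ~F) = a·b on (0.1638, 0.1026) = 0.0168
  → value = 0.0168
|0.0000 − 0.0168| = 0.017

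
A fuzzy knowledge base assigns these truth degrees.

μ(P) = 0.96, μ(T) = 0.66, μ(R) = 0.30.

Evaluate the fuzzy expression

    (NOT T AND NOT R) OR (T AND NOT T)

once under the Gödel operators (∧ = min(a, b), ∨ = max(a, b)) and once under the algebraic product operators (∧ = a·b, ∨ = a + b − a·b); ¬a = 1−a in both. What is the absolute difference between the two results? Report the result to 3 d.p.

0.069

Under Gödel:
  NOT T = 1 − 0.66 = 0.34
  NOT R = 1 − 0.30 = 0.70
  NOT T AND NOT R = min(a, b) on (0.34, 0.70) = 0.34
  NOT T = 1 − 0.66 = 0.34
  T AND NOT T = min(a, b) on (0.66, 0.34) = 0.34
  (NOT T AND NOT R) OR (T AND NOT T) = max(a, b) on (0.34, 0.34) = 0.34
  → value = 0.3400
Under algebraic product:
  NOT T = 1 − 0.6600 = 0.3400
  NOT R = 1 − 0.3000 = 0.7000
  NOT T AND NOT R = a·b on (0.3400, 0.7000) = 0.2380
  NOT T = 1 − 0.6600 = 0.3400
  T AND NOT T = a·b on (0.6600, 0.3400) = 0.2244
  (NOT T AND NOT R) OR (T AND NOT T) = a + b − a·b on (0.2380, 0.2244) = 0.4090
  → value = 0.4090
|0.3400 − 0.4090| = 0.069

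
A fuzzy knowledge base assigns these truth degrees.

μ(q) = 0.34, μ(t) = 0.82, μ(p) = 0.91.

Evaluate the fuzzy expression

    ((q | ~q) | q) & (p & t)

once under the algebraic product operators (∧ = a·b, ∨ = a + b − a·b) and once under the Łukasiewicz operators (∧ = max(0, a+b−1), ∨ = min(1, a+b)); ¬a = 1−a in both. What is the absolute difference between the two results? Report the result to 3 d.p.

0.094

Under algebraic product:
  ~q = 1 − 0.3400 = 0.6600
  q | ~q = a + b − a·b on (0.3400, 0.6600) = 0.7756
  (q | ~q) | q = a + b − a·b on (0.7756, 0.3400) = 0.8519
  p & t = a·b on (0.9100, 0.8200) = 0.7462
  ((q | ~q) | q) & (p & t) = a·b on (0.8519, 0.7462) = 0.6357
  → value = 0.6357
Under Łukasiewicz:
  ~q = 1 − 0.34 = 0.66
  q | ~q = min(1, a+b) on (0.34, 0.66) = 1.00
  (q | ~q) | q = min(1, a+b) on (1.00, 0.34) = 1.00
  p & t = max(0, a+b−1) on (0.91, 0.82) = 0.73
  ((q | ~q) | q) & (p & t) = max(0, a+b−1) on (1.00, 0.73) = 0.73
  → value = 0.7300
|0.6357 − 0.7300| = 0.094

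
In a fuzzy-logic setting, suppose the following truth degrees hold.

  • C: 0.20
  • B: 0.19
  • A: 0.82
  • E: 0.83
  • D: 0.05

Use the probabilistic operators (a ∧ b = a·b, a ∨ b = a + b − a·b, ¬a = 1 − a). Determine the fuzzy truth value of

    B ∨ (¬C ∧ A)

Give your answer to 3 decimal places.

¬C = 1 − 0.2000 = 0.8000
¬C ∧ A = a·b on (0.8000, 0.8200) = 0.6560
B ∨ (¬C ∧ A) = a + b − a·b on (0.1900, 0.6560) = 0.7214

0.721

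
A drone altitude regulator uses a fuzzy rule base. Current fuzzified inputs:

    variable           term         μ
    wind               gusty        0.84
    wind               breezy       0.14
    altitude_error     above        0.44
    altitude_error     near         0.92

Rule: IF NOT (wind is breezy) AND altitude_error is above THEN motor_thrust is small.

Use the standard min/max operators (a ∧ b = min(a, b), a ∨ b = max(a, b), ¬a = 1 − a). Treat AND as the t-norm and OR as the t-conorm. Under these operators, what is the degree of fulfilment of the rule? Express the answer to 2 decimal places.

firing strength: ¬breezy=1−0.14=0.86, above=0.44; AND[min(a, b)] → w = 0.44

0.44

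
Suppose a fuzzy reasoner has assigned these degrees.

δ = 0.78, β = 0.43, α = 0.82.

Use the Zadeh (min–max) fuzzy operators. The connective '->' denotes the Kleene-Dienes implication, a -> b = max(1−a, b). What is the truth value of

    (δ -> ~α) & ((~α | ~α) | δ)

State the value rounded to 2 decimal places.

0.22

~α = 1 − 0.82 = 0.18
δ -> ~α  [Kleene-Dienes: max(1−a, b)] with a=0.78, b=0.18 → 0.22
~α = 1 − 0.82 = 0.18
~α = 1 − 0.82 = 0.18
~α | ~α = max(a, b) on (0.18, 0.18) = 0.18
(~α | ~α) | δ = max(a, b) on (0.18, 0.78) = 0.78
(δ -> ~α) & ((~α | ~α) | δ) = min(a, b) on (0.22, 0.78) = 0.22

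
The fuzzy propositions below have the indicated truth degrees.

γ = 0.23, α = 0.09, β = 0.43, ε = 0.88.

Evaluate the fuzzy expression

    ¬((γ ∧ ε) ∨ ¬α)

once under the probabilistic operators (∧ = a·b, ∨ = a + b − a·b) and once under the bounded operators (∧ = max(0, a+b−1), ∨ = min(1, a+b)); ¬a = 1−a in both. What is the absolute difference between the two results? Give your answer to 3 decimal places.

0.072

Under probabilistic:
  γ ∧ ε = a·b on (0.2300, 0.8800) = 0.2024
  ¬α = 1 − 0.0900 = 0.9100
  (γ ∧ ε) ∨ ¬α = a + b − a·b on (0.2024, 0.9100) = 0.9282
  ¬((γ ∧ ε) ∨ ¬α) = 1 − 0.9282 = 0.0718
  → value = 0.0718
Under bounded:
  γ ∧ ε = max(0, a+b−1) on (0.23, 0.88) = 0.11
  ¬α = 1 − 0.09 = 0.91
  (γ ∧ ε) ∨ ¬α = min(1, a+b) on (0.11, 0.91) = 1.00
  ¬((γ ∧ ε) ∨ ¬α) = 1 − 1.00 = 0.00
  → value = 0.0000
|0.0718 − 0.0000| = 0.072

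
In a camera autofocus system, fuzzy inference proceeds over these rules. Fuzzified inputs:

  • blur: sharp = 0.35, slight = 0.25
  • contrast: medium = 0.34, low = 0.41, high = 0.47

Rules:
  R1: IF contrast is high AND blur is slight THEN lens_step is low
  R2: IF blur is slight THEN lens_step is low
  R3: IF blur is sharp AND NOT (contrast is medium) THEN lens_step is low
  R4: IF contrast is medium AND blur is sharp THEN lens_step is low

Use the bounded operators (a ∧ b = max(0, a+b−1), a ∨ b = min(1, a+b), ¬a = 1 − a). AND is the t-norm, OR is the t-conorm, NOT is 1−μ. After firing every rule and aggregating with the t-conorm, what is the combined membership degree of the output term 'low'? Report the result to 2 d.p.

0.26

R1: high=0.47, slight=0.25; AND[max(0, a+b−1)] → w = 0.00
R2: slight=0.25 → w = 0.25
R3: sharp=0.35, ¬medium=1−0.34=0.66; AND[max(0, a+b−1)] → w = 0.01
R4: medium=0.34, sharp=0.35; AND[max(0, a+b−1)] → w = 0.00
Rules with consequent 'low': {R1, R2, R3, R4} → strengths 0.00, 0.25, 0.01, 0.00
Aggregate via t-conorm [min(1, a+b)]: 0.26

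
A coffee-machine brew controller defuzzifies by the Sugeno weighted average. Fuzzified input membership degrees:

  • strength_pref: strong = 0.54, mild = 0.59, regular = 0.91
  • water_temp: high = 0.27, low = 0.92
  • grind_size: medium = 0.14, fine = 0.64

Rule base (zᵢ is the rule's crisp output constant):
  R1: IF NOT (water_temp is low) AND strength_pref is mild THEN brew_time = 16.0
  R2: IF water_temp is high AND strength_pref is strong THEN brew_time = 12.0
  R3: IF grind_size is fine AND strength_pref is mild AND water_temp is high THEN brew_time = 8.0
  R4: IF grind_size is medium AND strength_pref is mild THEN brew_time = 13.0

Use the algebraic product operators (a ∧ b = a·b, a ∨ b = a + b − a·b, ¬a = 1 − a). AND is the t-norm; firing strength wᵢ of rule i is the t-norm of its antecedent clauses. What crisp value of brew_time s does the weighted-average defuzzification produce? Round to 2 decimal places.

11.64

R1 (z=16.0): ¬low=1−0.92=0.08, mild=0.59; AND[a·b] → w = 0.0472
R2 (z=12.0): high=0.27, strong=0.54; AND[a·b] → w = 0.1458
R3 (z=8.0): fine=0.64, mild=0.59, high=0.27; AND[a·b] → w = 0.1020
R4 (z=13.0): medium=0.14, mild=0.59; AND[a·b] → w = 0.0826
Weighted average = (0.0472·16.0 + 0.1458·12.0 + 0.1020·8.0 + 0.0826·13.0) / (0.0472 + 0.1458 + 0.1020 + 0.0826)
  = 4.3942 / 0.3776 = 11.64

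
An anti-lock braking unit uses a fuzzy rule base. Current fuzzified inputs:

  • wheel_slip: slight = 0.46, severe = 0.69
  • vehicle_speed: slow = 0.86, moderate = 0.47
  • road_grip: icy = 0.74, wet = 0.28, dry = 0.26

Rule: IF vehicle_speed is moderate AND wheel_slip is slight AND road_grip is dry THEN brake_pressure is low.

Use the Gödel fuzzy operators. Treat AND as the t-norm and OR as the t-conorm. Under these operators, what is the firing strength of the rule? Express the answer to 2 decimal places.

0.26

firing strength: moderate=0.47, slight=0.46, dry=0.26; AND[min(a, b)] → w = 0.26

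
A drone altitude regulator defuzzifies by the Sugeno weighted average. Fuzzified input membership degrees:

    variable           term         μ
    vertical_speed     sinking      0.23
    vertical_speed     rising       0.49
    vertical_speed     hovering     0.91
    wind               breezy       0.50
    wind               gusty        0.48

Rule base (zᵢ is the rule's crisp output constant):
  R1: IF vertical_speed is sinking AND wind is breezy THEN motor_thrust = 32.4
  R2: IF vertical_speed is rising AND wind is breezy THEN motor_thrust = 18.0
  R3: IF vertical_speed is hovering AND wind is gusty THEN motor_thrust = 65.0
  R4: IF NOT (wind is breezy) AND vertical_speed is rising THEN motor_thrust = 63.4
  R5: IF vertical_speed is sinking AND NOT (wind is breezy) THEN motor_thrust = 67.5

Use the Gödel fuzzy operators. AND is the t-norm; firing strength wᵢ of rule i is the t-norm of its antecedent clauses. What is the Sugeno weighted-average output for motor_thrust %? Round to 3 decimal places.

48.991

R1 (z=32.4): sinking=0.23, breezy=0.50; AND[min(a, b)] → w = 0.23
R2 (z=18.0): rising=0.49, breezy=0.50; AND[min(a, b)] → w = 0.49
R3 (z=65.0): hovering=0.91, gusty=0.48; AND[min(a, b)] → w = 0.48
R4 (z=63.4): ¬breezy=1−0.50=0.50, rising=0.49; AND[min(a, b)] → w = 0.49
R5 (z=67.5): sinking=0.23, ¬breezy=1−0.50=0.50; AND[min(a, b)] → w = 0.23
Weighted average = (0.23·32.4 + 0.49·18.0 + 0.48·65.0 + 0.49·63.4 + 0.23·67.5) / (0.23 + 0.49 + 0.48 + 0.49 + 0.23)
  = 94.0630 / 1.9200 = 48.991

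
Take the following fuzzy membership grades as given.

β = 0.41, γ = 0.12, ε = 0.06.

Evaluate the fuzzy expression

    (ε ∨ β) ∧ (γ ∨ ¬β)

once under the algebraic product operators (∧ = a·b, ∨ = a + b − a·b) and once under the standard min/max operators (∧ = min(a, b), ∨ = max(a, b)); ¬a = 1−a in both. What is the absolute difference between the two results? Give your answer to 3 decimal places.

0.125

Under algebraic product:
  ε ∨ β = a + b − a·b on (0.0600, 0.4100) = 0.4454
  ¬β = 1 − 0.4100 = 0.5900
  γ ∨ ¬β = a + b − a·b on (0.1200, 0.5900) = 0.6392
  (ε ∨ β) ∧ (γ ∨ ¬β) = a·b on (0.4454, 0.6392) = 0.2847
  → value = 0.2847
Under standard min/max:
  ε ∨ β = max(a, b) on (0.06, 0.41) = 0.41
  ¬β = 1 − 0.41 = 0.59
  γ ∨ ¬β = max(a, b) on (0.12, 0.59) = 0.59
  (ε ∨ β) ∧ (γ ∨ ¬β) = min(a, b) on (0.41, 0.59) = 0.41
  → value = 0.4100
|0.2847 − 0.4100| = 0.125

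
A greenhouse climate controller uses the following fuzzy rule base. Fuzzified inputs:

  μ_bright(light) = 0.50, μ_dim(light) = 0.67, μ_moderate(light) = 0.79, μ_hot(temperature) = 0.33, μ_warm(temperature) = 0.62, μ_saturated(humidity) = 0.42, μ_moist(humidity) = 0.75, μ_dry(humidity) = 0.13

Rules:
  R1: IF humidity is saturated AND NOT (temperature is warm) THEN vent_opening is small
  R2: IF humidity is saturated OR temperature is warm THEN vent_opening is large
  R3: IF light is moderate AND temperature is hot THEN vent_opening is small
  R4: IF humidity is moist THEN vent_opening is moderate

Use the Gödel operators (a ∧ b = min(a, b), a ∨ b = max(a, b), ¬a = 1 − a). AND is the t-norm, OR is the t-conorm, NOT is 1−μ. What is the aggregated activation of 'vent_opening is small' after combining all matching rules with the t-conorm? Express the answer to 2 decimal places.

0.38

R1: saturated=0.42, ¬warm=1−0.62=0.38; AND[min(a, b)] → w = 0.38
R2: saturated=0.42, warm=0.62; OR[max(a, b)] → w = 0.62
R3: moderate=0.79, hot=0.33; AND[min(a, b)] → w = 0.33
R4: moist=0.75 → w = 0.75
Rules with consequent 'small': {R1, R3} → strengths 0.38, 0.33
Aggregate via t-conorm [max(a, b)]: 0.38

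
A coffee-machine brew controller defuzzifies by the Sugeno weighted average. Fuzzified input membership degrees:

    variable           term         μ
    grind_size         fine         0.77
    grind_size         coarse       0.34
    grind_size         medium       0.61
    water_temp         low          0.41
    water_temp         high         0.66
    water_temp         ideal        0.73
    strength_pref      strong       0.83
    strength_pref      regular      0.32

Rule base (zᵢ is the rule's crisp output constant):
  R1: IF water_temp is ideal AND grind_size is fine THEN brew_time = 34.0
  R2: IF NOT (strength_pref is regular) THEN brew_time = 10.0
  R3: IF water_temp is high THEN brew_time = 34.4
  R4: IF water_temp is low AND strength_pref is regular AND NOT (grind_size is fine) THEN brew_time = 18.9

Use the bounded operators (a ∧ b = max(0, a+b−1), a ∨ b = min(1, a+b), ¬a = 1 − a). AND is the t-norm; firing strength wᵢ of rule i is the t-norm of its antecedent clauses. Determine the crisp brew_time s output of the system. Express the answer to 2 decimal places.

R1 (z=34.0): ideal=0.73, fine=0.77; AND[max(0, a+b−1)] → w = 0.50
R2 (z=10.0): ¬regular=1−0.32=0.68 → w = 0.68
R3 (z=34.4): high=0.66 → w = 0.66
R4 (z=18.9): low=0.41, regular=0.32, ¬fine=1−0.77=0.23; AND[max(0, a+b−1)] → w = 0.00
Weighted average = (0.50·34.0 + 0.68·10.0 + 0.66·34.4 + 0.00·18.9) / (0.50 + 0.68 + 0.66 + 0.00)
  = 46.5040 / 1.8400 = 25.27

25.27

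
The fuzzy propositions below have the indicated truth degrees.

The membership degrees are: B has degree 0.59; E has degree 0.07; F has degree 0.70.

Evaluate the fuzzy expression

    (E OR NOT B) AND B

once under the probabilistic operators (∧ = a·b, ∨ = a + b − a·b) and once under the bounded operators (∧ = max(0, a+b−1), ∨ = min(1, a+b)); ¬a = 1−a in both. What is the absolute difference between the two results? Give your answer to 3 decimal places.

0.196

Under probabilistic:
  NOT B = 1 − 0.5900 = 0.4100
  E OR NOT B = a + b − a·b on (0.0700, 0.4100) = 0.4513
  (E OR NOT B) AND B = a·b on (0.4513, 0.5900) = 0.2663
  → value = 0.2663
Under bounded:
  NOT B = 1 − 0.59 = 0.41
  E OR NOT B = min(1, a+b) on (0.07, 0.41) = 0.48
  (E OR NOT B) AND B = max(0, a+b−1) on (0.48, 0.59) = 0.07
  → value = 0.0700
|0.2663 − 0.0700| = 0.196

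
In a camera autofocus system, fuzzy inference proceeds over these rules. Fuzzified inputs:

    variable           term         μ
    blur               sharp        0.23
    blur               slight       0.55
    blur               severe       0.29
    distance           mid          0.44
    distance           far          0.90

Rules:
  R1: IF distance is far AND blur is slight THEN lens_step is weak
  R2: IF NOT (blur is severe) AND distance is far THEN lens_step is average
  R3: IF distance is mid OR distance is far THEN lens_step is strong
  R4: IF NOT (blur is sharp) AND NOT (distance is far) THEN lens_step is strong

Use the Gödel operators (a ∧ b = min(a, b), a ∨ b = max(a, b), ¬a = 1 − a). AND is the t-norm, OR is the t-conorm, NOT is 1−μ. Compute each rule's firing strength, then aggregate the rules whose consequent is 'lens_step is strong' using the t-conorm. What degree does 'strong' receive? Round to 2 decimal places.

R1: far=0.90, slight=0.55; AND[min(a, b)] → w = 0.55
R2: ¬severe=1−0.29=0.71, far=0.90; AND[min(a, b)] → w = 0.71
R3: mid=0.44, far=0.90; OR[max(a, b)] → w = 0.90
R4: ¬sharp=1−0.23=0.77, ¬far=1−0.90=0.10; AND[min(a, b)] → w = 0.10
Rules with consequent 'strong': {R3, R4} → strengths 0.90, 0.10
Aggregate via t-conorm [max(a, b)]: 0.90

0.90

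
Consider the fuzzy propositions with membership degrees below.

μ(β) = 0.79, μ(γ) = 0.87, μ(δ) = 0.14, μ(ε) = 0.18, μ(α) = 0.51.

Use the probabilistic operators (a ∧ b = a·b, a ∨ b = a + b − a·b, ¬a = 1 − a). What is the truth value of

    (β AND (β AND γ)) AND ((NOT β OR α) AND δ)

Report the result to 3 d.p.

β AND γ = a·b on (0.7900, 0.8700) = 0.6873
β AND (β AND γ) = a·b on (0.7900, 0.6873) = 0.5430
NOT β = 1 − 0.7900 = 0.2100
NOT β OR α = a + b − a·b on (0.2100, 0.5100) = 0.6129
(NOT β OR α) AND δ = a·b on (0.6129, 0.1400) = 0.0858
(β AND (β AND γ)) AND ((NOT β OR α) AND δ) = a·b on (0.5430, 0.0858) = 0.0466

0.047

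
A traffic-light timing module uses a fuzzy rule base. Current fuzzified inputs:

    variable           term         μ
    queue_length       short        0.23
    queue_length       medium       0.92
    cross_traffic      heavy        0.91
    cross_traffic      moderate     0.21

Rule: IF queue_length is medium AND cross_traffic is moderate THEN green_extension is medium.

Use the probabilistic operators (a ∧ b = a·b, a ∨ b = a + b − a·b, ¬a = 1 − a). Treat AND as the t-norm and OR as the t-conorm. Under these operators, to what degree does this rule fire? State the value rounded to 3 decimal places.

0.193

firing strength: medium=0.92, moderate=0.21; AND[a·b] → w = 0.1932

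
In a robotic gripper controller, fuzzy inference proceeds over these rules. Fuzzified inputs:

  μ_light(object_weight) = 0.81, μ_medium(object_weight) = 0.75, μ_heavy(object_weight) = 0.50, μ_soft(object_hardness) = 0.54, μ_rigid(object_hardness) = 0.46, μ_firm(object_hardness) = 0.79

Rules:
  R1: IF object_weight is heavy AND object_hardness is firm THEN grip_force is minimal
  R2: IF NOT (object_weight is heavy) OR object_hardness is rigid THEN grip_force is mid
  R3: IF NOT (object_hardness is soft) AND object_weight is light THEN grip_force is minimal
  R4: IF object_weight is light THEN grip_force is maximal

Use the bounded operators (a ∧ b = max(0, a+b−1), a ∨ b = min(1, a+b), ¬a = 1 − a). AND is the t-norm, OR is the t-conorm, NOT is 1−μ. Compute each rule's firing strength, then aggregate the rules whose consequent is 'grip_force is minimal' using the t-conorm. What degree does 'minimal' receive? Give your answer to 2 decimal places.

R1: heavy=0.50, firm=0.79; AND[max(0, a+b−1)] → w = 0.29
R2: ¬heavy=1−0.50=0.50, rigid=0.46; OR[min(1, a+b)] → w = 0.96
R3: ¬soft=1−0.54=0.46, light=0.81; AND[max(0, a+b−1)] → w = 0.27
R4: light=0.81 → w = 0.81
Rules with consequent 'minimal': {R1, R3} → strengths 0.29, 0.27
Aggregate via t-conorm [min(1, a+b)]: 0.56

0.56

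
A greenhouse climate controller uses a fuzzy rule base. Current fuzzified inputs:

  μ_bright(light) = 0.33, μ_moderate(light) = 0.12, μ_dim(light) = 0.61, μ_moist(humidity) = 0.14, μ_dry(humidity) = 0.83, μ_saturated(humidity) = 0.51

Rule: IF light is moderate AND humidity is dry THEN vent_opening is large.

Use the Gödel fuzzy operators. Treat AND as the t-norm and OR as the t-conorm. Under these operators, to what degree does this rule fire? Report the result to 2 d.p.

firing strength: moderate=0.12, dry=0.83; AND[min(a, b)] → w = 0.12

0.12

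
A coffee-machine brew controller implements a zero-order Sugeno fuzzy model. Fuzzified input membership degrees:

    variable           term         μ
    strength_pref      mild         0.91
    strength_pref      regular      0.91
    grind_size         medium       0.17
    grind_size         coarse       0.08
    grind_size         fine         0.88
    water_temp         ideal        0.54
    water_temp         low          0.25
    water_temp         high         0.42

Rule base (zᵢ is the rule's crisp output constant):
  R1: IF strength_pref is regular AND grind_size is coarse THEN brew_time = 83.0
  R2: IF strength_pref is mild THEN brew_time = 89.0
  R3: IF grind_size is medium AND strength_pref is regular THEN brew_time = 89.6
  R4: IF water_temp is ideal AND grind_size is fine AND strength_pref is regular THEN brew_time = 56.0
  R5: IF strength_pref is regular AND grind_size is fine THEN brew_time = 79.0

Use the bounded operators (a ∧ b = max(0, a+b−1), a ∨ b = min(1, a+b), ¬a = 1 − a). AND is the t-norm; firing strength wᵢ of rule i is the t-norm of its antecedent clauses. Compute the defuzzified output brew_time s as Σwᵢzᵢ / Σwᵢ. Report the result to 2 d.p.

R1 (z=83.0): regular=0.91, coarse=0.08; AND[max(0, a+b−1)] → w = 0.00
R2 (z=89.0): mild=0.91 → w = 0.91
R3 (z=89.6): medium=0.17, regular=0.91; AND[max(0, a+b−1)] → w = 0.08
R4 (z=56.0): ideal=0.54, fine=0.88, regular=0.91; AND[max(0, a+b−1)] → w = 0.33
R5 (z=79.0): regular=0.91, fine=0.88; AND[max(0, a+b−1)] → w = 0.79
Weighted average = (0.00·83.0 + 0.91·89.0 + 0.08·89.6 + 0.33·56.0 + 0.79·79.0) / (0.00 + 0.91 + 0.08 + 0.33 + 0.79)
  = 169.0480 / 2.1100 = 80.12

80.12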